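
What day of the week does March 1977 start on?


Target: March 1, 1977
Anchor: Jan 1, 1977. With p = 1977 - 1 = 1976: (p + p//4 - p//100 + p//400) mod 7 = (1976 + 494 - 19 + 4) mod 7 = 2455 mod 7 = 5 -> Saturday (Mon=0 ... Sun=6)
Days before March (Jan-Feb): 59 days
Weekday index = (5 + 59) mod 7 = 1

Tuesday


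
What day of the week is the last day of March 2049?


March 2049 has 31 days
Anchor: Jan 1, 2049. With p = 2049 - 1 = 2048: (p + p//4 - p//100 + p//400) mod 7 = (2048 + 512 - 20 + 5) mod 7 = 2545 mod 7 = 4 -> Friday (Mon=0 ... Sun=6)
Days before March (Jan-Feb): 59; March 1 index = (4 + 59) mod 7 = 0 -> Monday
Last day offset: 31 - 1 = 30 days
Weekday index = (0 + 30) mod 7 = 2

Wednesday, March 31


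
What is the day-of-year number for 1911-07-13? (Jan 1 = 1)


Date: July 13, 1911
Days in months 1 through 6: 181
Plus 13 days in July

Day of year: 194


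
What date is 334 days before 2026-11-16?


Start: 2026-11-16, subtract 334 days
Back 16 days from November 16 reaches October 31, 2026 -> 318 left
October 2026 has 31 days -> back to September 30, 2026 -> 287 left
September 2026 has 30 days -> back to August 31, 2026 -> 257 left
August 2026 has 31 days -> back to July 31, 2026 -> 226 left
July 2026 has 31 days -> back to June 30, 2026 -> 195 left
June 2026 has 30 days -> back to May 31, 2026 -> 165 left
May 2026 has 31 days -> back to April 30, 2026 -> 134 left
April 2026 has 30 days -> back to March 31, 2026 -> 104 left
March 2026 has 31 days -> back to February 28, 2026 -> 73 left
February 2026 has 28 days -> back to January 31, 2026 -> 45 left
January 2026 has 31 days -> back to December 31, 2025 -> 14 left
December 2025: 31 - 14 = 17 -> lands on December 17

Result: 2025-12-17


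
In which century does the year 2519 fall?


Century = (year - 1) // 100 + 1
= (2519 - 1) // 100 + 1
= 2518 // 100 + 1
= 25 + 1

26th century


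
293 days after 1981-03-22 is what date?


Start: 1981-03-22, add 293 days
March 1981 has 31 days: 31 - 22 = 9 days to March 31 -> 284 left
April 1981 has 30 days -> 254 left
May 1981 has 31 days -> 223 left
June 1981 has 30 days -> 193 left
July 1981 has 31 days -> 162 left
August 1981 has 31 days -> 131 left
September 1981 has 30 days -> 101 left
October 1981 has 31 days -> 70 left
November 1981 has 30 days -> 40 left
December 1981 has 31 days -> 9 left
January 1982: 9 <= 31 -> lands on January 9

Result: 1982-01-09


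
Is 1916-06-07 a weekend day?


Anchor: Jan 1, 1916. With p = 1916 - 1 = 1915: (p + p//4 - p//100 + p//400) mod 7 = (1915 + 478 - 19 + 4) mod 7 = 2378 mod 7 = 5 -> Saturday (Mon=0 ... Sun=6)
Day of year: 159; offset = 158
Weekday index = (5 + 158) mod 7 = 2 -> Wednesday
Weekend days: Saturday, Sunday

No


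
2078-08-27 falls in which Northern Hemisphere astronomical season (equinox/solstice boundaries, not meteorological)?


Date: August 27
Astronomical Summer (approx.; exact equinox/solstice day varies by year): June 21 to September 21
August 27 falls within the Summer window

Summer


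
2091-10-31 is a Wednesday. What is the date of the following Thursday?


Current: Wednesday
Target: Thursday
Days ahead: 1

Next Thursday: 2091-11-01


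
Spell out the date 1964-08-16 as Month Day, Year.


ISO 1964-08-16 parses as year=1964, month=08, day=16
Month 8 -> August

August 16, 1964


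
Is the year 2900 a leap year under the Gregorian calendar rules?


Gregorian leap year rule: divisible by 4, but not by 100, unless also by 400.
2900 is divisible by 100 but not 400 -> not a leap year

No


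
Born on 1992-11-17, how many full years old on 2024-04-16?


Birth: 1992-11-17
Reference: 2024-04-16
Year difference: 2024 - 1992 = 32
Birthday not yet reached in 2024, subtract 1

31 years old


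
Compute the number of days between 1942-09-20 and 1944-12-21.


From 1942-09-20 to 1944-12-21
1942-09-20: days before September = 31 + 28 + 31 + 30 + 31 + 30 + 31 + 31 = 243 (1942 is not a leap year); day of year = 243 + 20 = 263
1944-12-21: days before December = 31 + 29 + 31 + 30 + 31 + 30 + 31 + 31 + 30 + 31 + 30 = 335 (1944 is a leap year); day of year = 335 + 21 = 356
Rest of 1942: 365 - 263 = 102
Full years 1943 (365): 365
Total = 102 + 365 + 356 = 823

823 days


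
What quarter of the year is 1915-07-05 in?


Month: July (month 7)
Q1: Jan-Mar, Q2: Apr-Jun, Q3: Jul-Sep, Q4: Oct-Dec

Q3


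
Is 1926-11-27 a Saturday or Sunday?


Anchor: Jan 1, 1926. With p = 1926 - 1 = 1925: (p + p//4 - p//100 + p//400) mod 7 = (1925 + 481 - 19 + 4) mod 7 = 2391 mod 7 = 4 -> Friday (Mon=0 ... Sun=6)
Day of year: 331; offset = 330
Weekday index = (4 + 330) mod 7 = 5 -> Saturday
Weekend days: Saturday, Sunday

Yes


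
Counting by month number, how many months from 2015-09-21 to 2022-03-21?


From September 2015 to March 2022
7 years * 12 = 84 months, minus 6 months = 78

78 months


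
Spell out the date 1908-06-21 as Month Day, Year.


ISO 1908-06-21 parses as year=1908, month=06, day=21
Month 6 -> June

June 21, 1908


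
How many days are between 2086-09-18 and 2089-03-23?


From 2086-09-18 to 2089-03-23
2086-09-18: days before September = 31 + 28 + 31 + 30 + 31 + 30 + 31 + 31 = 243 (2086 is not a leap year); day of year = 243 + 18 = 261
2089-03-23: days before March = 31 + 28 = 59 (2089 is not a leap year); day of year = 59 + 23 = 82
Rest of 2086: 365 - 261 = 104
Full years 2087 (365), 2088 (366): 731
Total = 104 + 731 + 82 = 917

917 days


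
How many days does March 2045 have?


March 2045

31 days


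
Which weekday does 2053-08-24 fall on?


Date: August 24, 2053
Anchor: Jan 1, 2053. With p = 2053 - 1 = 2052: (p + p//4 - p//100 + p//400) mod 7 = (2052 + 513 - 20 + 5) mod 7 = 2550 mod 7 = 2 -> Wednesday (Mon=0 ... Sun=6)
Days before August (Jan-Jul): 212; offset = 212 + 24 - 1 = 235
Weekday index = (2 + 235) mod 7 = 6

Day of the week: Sunday


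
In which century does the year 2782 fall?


Century = (year - 1) // 100 + 1
= (2782 - 1) // 100 + 1
= 2781 // 100 + 1
= 27 + 1

28th century


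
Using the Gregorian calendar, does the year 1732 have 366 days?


Gregorian leap year rule: divisible by 4, but not by 100, unless also by 400.
1732 is divisible by 4 but not 100 -> leap year

Yes


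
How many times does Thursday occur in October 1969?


October 1969 has 31 days
Anchor: Jan 1, 1969. With p = 1969 - 1 = 1968: (p + p//4 - p//100 + p//400) mod 7 = (1968 + 492 - 19 + 4) mod 7 = 2445 mod 7 = 2 -> Wednesday (Mon=0 ... Sun=6)
Days before October (Jan-Sep): 273; October 1 index = (2 + 273) mod 7 = 2 -> Wednesday
First Thursday is October 2
Thursdays: 2, 9, 16, 23, 30

5 Thursdays


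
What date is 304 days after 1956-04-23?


Start: 1956-04-23, add 304 days
April 1956 has 30 days: 30 - 23 = 7 days to April 30 -> 297 left
May 1956 has 31 days -> 266 left
June 1956 has 30 days -> 236 left
July 1956 has 31 days -> 205 left
August 1956 has 31 days -> 174 left
September 1956 has 30 days -> 144 left
October 1956 has 31 days -> 113 left
November 1956 has 30 days -> 83 left
December 1956 has 31 days -> 52 left
January 1957 has 31 days -> 21 left
February 1957: 21 <= 28 -> lands on February 21

Result: 1957-02-21


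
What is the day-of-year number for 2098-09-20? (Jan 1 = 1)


Date: September 20, 2098
Days in months 1 through 8: 243
Plus 20 days in September

Day of year: 263


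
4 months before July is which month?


July is month 7
7 - 4 = 3

March


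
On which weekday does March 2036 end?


March 2036 has 31 days
Anchor: Jan 1, 2036. With p = 2036 - 1 = 2035: (p + p//4 - p//100 + p//400) mod 7 = (2035 + 508 - 20 + 5) mod 7 = 2528 mod 7 = 1 -> Tuesday (Mon=0 ... Sun=6)
Days before March (Jan-Feb): 60; March 1 index = (1 + 60) mod 7 = 5 -> Saturday
Last day offset: 31 - 1 = 30 days
Weekday index = (5 + 30) mod 7 = 0

Monday, March 31


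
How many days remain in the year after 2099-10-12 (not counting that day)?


Day of year: 285 of 365
Remaining = 365 - 285

80 days


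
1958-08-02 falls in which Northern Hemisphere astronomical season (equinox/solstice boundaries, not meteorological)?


Date: August 2
Astronomical Summer (approx.; exact equinox/solstice day varies by year): June 21 to September 21
August 2 falls within the Summer window

Summer


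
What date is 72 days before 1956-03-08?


Start: 1956-03-08, subtract 72 days
Back 8 days from March 8 reaches February 29, 1956 -> 64 left
February 1956 has 29 days -> back to January 31, 1956 -> 35 left
January 1956 has 31 days -> back to December 31, 1955 -> 4 left
December 1955: 31 - 4 = 27 -> lands on December 27

Result: 1955-12-27


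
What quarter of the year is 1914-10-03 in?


Month: October (month 10)
Q1: Jan-Mar, Q2: Apr-Jun, Q3: Jul-Sep, Q4: Oct-Dec

Q4


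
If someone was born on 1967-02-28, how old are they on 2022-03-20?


Birth: 1967-02-28
Reference: 2022-03-20
Year difference: 2022 - 1967 = 55

55 years old


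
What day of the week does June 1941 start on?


Target: June 1, 1941
Anchor: Jan 1, 1941. With p = 1941 - 1 = 1940: (p + p//4 - p//100 + p//400) mod 7 = (1940 + 485 - 19 + 4) mod 7 = 2410 mod 7 = 2 -> Wednesday (Mon=0 ... Sun=6)
Days before June (Jan-May): 151 days
Weekday index = (2 + 151) mod 7 = 6

Sunday


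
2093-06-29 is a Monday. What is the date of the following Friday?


Current: Monday
Target: Friday
Days ahead: 4

Next Friday: 2093-07-03


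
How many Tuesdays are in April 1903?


April 1903 has 30 days
Anchor: Jan 1, 1903. With p = 1903 - 1 = 1902: (p + p//4 - p//100 + p//400) mod 7 = (1902 + 475 - 19 + 4) mod 7 = 2362 mod 7 = 3 -> Thursday (Mon=0 ... Sun=6)
Days before April (Jan-Mar): 90; April 1 index = (3 + 90) mod 7 = 2 -> Wednesday
First Tuesday is April 7
Tuesdays: 7, 14, 21, 28

4 Tuesdays


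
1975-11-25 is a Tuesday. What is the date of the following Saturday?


Current: Tuesday
Target: Saturday
Days ahead: 4

Next Saturday: 1975-11-29


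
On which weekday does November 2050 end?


November 2050 has 30 days
Anchor: Jan 1, 2050. With p = 2050 - 1 = 2049: (p + p//4 - p//100 + p//400) mod 7 = (2049 + 512 - 20 + 5) mod 7 = 2546 mod 7 = 5 -> Saturday (Mon=0 ... Sun=6)
Days before November (Jan-Oct): 304; November 1 index = (5 + 304) mod 7 = 1 -> Tuesday
Last day offset: 30 - 1 = 29 days
Weekday index = (1 + 29) mod 7 = 2

Wednesday, November 30


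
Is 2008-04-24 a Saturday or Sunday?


Anchor: Jan 1, 2008. With p = 2008 - 1 = 2007: (p + p//4 - p//100 + p//400) mod 7 = (2007 + 501 - 20 + 5) mod 7 = 2493 mod 7 = 1 -> Tuesday (Mon=0 ... Sun=6)
Day of year: 115; offset = 114
Weekday index = (1 + 114) mod 7 = 3 -> Thursday
Weekend days: Saturday, Sunday

No


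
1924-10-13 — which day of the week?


Date: October 13, 1924
Anchor: Jan 1, 1924. With p = 1924 - 1 = 1923: (p + p//4 - p//100 + p//400) mod 7 = (1923 + 480 - 19 + 4) mod 7 = 2388 mod 7 = 1 -> Tuesday (Mon=0 ... Sun=6)
Days before October (Jan-Sep): 274; offset = 274 + 13 - 1 = 286
Weekday index = (1 + 286) mod 7 = 0

Day of the week: Monday


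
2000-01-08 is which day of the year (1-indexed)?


Date: January 8, 2000
No months before January
Plus 8 days in January

Day of year: 8


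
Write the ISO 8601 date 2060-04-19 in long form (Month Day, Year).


ISO 2060-04-19 parses as year=2060, month=04, day=19
Month 4 -> April

April 19, 2060


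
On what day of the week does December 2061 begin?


Target: December 1, 2061
Anchor: Jan 1, 2061. With p = 2061 - 1 = 2060: (p + p//4 - p//100 + p//400) mod 7 = (2060 + 515 - 20 + 5) mod 7 = 2560 mod 7 = 5 -> Saturday (Mon=0 ... Sun=6)
Days before December (Jan-Nov): 334 days
Weekday index = (5 + 334) mod 7 = 3

Thursday


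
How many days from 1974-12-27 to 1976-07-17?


From 1974-12-27 to 1976-07-17
1974-12-27: days before December = 31 + 28 + 31 + 30 + 31 + 30 + 31 + 31 + 30 + 31 + 30 = 334 (1974 is not a leap year); day of year = 334 + 27 = 361
1976-07-17: days before July = 31 + 29 + 31 + 30 + 31 + 30 = 182 (1976 is a leap year); day of year = 182 + 17 = 199
Rest of 1974: 365 - 361 = 4
Full years 1975 (365): 365
Total = 4 + 365 + 199 = 568

568 days


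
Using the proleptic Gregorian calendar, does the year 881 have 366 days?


Gregorian leap year rule: divisible by 4, but not by 100, unless also by 400.
881 is not divisible by 4 -> not a leap year

No


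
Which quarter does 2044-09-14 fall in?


Month: September (month 9)
Q1: Jan-Mar, Q2: Apr-Jun, Q3: Jul-Sep, Q4: Oct-Dec

Q3


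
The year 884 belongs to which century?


Century = (year - 1) // 100 + 1
= (884 - 1) // 100 + 1
= 883 // 100 + 1
= 8 + 1

9th century


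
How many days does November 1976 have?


November 1976

30 days


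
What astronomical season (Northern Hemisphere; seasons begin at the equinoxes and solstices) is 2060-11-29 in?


Date: November 29
Astronomical Autumn (approx.; exact equinox/solstice day varies by year): September 22 to December 20
November 29 falls within the Autumn window

Autumn


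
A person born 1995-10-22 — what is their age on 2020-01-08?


Birth: 1995-10-22
Reference: 2020-01-08
Year difference: 2020 - 1995 = 25
Birthday not yet reached in 2020, subtract 1

24 years old


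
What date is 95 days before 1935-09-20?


Start: 1935-09-20, subtract 95 days
Back 20 days from September 20 reaches August 31, 1935 -> 75 left
August 1935 has 31 days -> back to July 31, 1935 -> 44 left
July 1935 has 31 days -> back to June 30, 1935 -> 13 left
June 1935: 30 - 13 = 17 -> lands on June 17

Result: 1935-06-17


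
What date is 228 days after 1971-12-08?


Start: 1971-12-08, add 228 days
December 1971 has 31 days: 31 - 8 = 23 days to December 31 -> 205 left
January 1972 has 31 days -> 174 left
February 1972 has 29 days -> 145 left
March 1972 has 31 days -> 114 left
April 1972 has 30 days -> 84 left
May 1972 has 31 days -> 53 left
June 1972 has 30 days -> 23 left
July 1972: 23 <= 31 -> lands on July 23

Result: 1972-07-23


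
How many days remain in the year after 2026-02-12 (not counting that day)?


Day of year: 43 of 365
Remaining = 365 - 43

322 days


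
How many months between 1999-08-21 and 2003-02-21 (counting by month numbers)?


From August 1999 to February 2003
4 years * 12 = 48 months, minus 6 months = 42

42 months


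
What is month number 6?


Month 6 of 12

June


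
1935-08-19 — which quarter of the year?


Month: August (month 8)
Q1: Jan-Mar, Q2: Apr-Jun, Q3: Jul-Sep, Q4: Oct-Dec

Q3


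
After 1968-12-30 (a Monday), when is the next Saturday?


Current: Monday
Target: Saturday
Days ahead: 5

Next Saturday: 1969-01-04


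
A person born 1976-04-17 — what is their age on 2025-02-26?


Birth: 1976-04-17
Reference: 2025-02-26
Year difference: 2025 - 1976 = 49
Birthday not yet reached in 2025, subtract 1

48 years old


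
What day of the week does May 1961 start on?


Target: May 1, 1961
Anchor: Jan 1, 1961. With p = 1961 - 1 = 1960: (p + p//4 - p//100 + p//400) mod 7 = (1960 + 490 - 19 + 4) mod 7 = 2435 mod 7 = 6 -> Sunday (Mon=0 ... Sun=6)
Days before May (Jan-Apr): 120 days
Weekday index = (6 + 120) mod 7 = 0

Monday


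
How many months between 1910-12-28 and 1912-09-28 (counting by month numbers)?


From December 1910 to September 1912
2 years * 12 = 24 months, minus 3 months = 21

21 months


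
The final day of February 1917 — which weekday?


February 1917 has 28 days
Anchor: Jan 1, 1917. With p = 1917 - 1 = 1916: (p + p//4 - p//100 + p//400) mod 7 = (1916 + 479 - 19 + 4) mod 7 = 2380 mod 7 = 0 -> Monday (Mon=0 ... Sun=6)
Days before February (Jan): 31; February 1 index = (0 + 31) mod 7 = 3 -> Thursday
Last day offset: 28 - 1 = 27 days
Weekday index = (3 + 27) mod 7 = 2

Wednesday, February 28


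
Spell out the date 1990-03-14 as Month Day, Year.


ISO 1990-03-14 parses as year=1990, month=03, day=14
Month 3 -> March

March 14, 1990


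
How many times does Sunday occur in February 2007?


February 2007 has 28 days
Anchor: Jan 1, 2007. With p = 2007 - 1 = 2006: (p + p//4 - p//100 + p//400) mod 7 = (2006 + 501 - 20 + 5) mod 7 = 2492 mod 7 = 0 -> Monday (Mon=0 ... Sun=6)
Days before February (Jan): 31; February 1 index = (0 + 31) mod 7 = 3 -> Thursday
First Sunday is February 4
Sundays: 4, 11, 18, 25

4 Sundays


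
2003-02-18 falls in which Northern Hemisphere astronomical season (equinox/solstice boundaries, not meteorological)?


Date: February 18
Astronomical Winter (approx.; exact equinox/solstice day varies by year): December 21 to March 19
February 18 falls within the Winter window

Winter


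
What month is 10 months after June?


June is month 6
6 + 10 = 16; wrap: 16 - 12 = 4

April


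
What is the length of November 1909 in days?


November 1909

30 days


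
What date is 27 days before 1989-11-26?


Start: 1989-11-26, subtract 27 days
Back 26 days from November 26 reaches October 31, 1989 -> 1 left
October 1989: 31 - 1 = 30 -> lands on October 30

Result: 1989-10-30


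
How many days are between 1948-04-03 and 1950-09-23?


From 1948-04-03 to 1950-09-23
1948-04-03: days before April = 31 + 29 + 31 = 91 (1948 is a leap year); day of year = 91 + 3 = 94
1950-09-23: days before September = 31 + 28 + 31 + 30 + 31 + 30 + 31 + 31 = 243 (1950 is not a leap year); day of year = 243 + 23 = 266
Rest of 1948: 366 - 94 = 272
Full years 1949 (365): 365
Total = 272 + 365 + 266 = 903

903 days


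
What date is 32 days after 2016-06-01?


Start: 2016-06-01, add 32 days
June 2016 has 30 days: 30 - 1 = 29 days to June 30 -> 3 left
July 2016: 3 <= 31 -> lands on July 3

Result: 2016-07-03


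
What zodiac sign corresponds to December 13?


Date: December 13
Conventional tropical zodiac dates: Sagittarius from November 22 onward; Capricorn starts December 22
December 13 falls within the Sagittarius range

Sagittarius


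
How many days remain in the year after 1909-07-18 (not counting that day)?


Day of year: 199 of 365
Remaining = 365 - 199

166 days


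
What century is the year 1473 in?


Century = (year - 1) // 100 + 1
= (1473 - 1) // 100 + 1
= 1472 // 100 + 1
= 14 + 1

15th century


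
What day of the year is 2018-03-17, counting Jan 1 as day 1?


Date: March 17, 2018
Days in months 1 through 2: 59
Plus 17 days in March

Day of year: 76


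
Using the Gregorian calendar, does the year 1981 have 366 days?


Gregorian leap year rule: divisible by 4, but not by 100, unless also by 400.
1981 is not divisible by 4 -> not a leap year

No


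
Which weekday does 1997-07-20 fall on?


Date: July 20, 1997
Anchor: Jan 1, 1997. With p = 1997 - 1 = 1996: (p + p//4 - p//100 + p//400) mod 7 = (1996 + 499 - 19 + 4) mod 7 = 2480 mod 7 = 2 -> Wednesday (Mon=0 ... Sun=6)
Days before July (Jan-Jun): 181; offset = 181 + 20 - 1 = 200
Weekday index = (2 + 200) mod 7 = 6

Day of the week: Sunday


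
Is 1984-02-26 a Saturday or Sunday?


Anchor: Jan 1, 1984. With p = 1984 - 1 = 1983: (p + p//4 - p//100 + p//400) mod 7 = (1983 + 495 - 19 + 4) mod 7 = 2463 mod 7 = 6 -> Sunday (Mon=0 ... Sun=6)
Day of year: 57; offset = 56
Weekday index = (6 + 56) mod 7 = 6 -> Sunday
Weekend days: Saturday, Sunday

Yes


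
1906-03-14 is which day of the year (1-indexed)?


Date: March 14, 1906
Days in months 1 through 2: 59
Plus 14 days in March

Day of year: 73


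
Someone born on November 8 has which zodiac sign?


Date: November 8
Conventional tropical zodiac dates: Scorpio from October 23 onward; Sagittarius starts November 22
November 8 falls within the Scorpio range

Scorpio


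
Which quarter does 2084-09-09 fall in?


Month: September (month 9)
Q1: Jan-Mar, Q2: Apr-Jun, Q3: Jul-Sep, Q4: Oct-Dec

Q3


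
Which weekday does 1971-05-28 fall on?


Date: May 28, 1971
Anchor: Jan 1, 1971. With p = 1971 - 1 = 1970: (p + p//4 - p//100 + p//400) mod 7 = (1970 + 492 - 19 + 4) mod 7 = 2447 mod 7 = 4 -> Friday (Mon=0 ... Sun=6)
Days before May (Jan-Apr): 120; offset = 120 + 28 - 1 = 147
Weekday index = (4 + 147) mod 7 = 4

Day of the week: Friday


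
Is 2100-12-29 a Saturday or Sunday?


Anchor: Jan 1, 2100. With p = 2100 - 1 = 2099: (p + p//4 - p//100 + p//400) mod 7 = (2099 + 524 - 20 + 5) mod 7 = 2608 mod 7 = 4 -> Friday (Mon=0 ... Sun=6)
Day of year: 363; offset = 362
Weekday index = (4 + 362) mod 7 = 2 -> Wednesday
Weekend days: Saturday, Sunday

No


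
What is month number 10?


Month 10 of 12

October


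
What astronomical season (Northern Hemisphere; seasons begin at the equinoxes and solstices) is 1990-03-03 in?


Date: March 3
Astronomical Winter (approx.; exact equinox/solstice day varies by year): December 21 to March 19
March 3 falls within the Winter window

Winter


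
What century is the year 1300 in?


Century = (year - 1) // 100 + 1
= (1300 - 1) // 100 + 1
= 1299 // 100 + 1
= 12 + 1

13th century


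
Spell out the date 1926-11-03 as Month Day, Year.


ISO 1926-11-03 parses as year=1926, month=11, day=03
Month 11 -> November

November 3, 1926


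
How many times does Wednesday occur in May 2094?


May 2094 has 31 days
Anchor: Jan 1, 2094. With p = 2094 - 1 = 2093: (p + p//4 - p//100 + p//400) mod 7 = (2093 + 523 - 20 + 5) mod 7 = 2601 mod 7 = 4 -> Friday (Mon=0 ... Sun=6)
Days before May (Jan-Apr): 120; May 1 index = (4 + 120) mod 7 = 5 -> Saturday
First Wednesday is May 5
Wednesdays: 5, 12, 19, 26

4 Wednesdays


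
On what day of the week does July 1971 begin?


Target: July 1, 1971
Anchor: Jan 1, 1971. With p = 1971 - 1 = 1970: (p + p//4 - p//100 + p//400) mod 7 = (1970 + 492 - 19 + 4) mod 7 = 2447 mod 7 = 4 -> Friday (Mon=0 ... Sun=6)
Days before July (Jan-Jun): 181 days
Weekday index = (4 + 181) mod 7 = 3

Thursday


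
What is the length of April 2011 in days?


April 2011

30 days


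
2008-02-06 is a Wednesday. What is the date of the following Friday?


Current: Wednesday
Target: Friday
Days ahead: 2

Next Friday: 2008-02-08


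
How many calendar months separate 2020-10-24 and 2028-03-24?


From October 2020 to March 2028
8 years * 12 = 96 months, minus 7 months = 89

89 months


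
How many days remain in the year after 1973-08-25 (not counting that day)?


Day of year: 237 of 365
Remaining = 365 - 237

128 days


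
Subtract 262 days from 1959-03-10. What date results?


Start: 1959-03-10, subtract 262 days
Back 10 days from March 10 reaches February 28, 1959 -> 252 left
February 1959 has 28 days -> back to January 31, 1959 -> 224 left
January 1959 has 31 days -> back to December 31, 1958 -> 193 left
December 1958 has 31 days -> back to November 30, 1958 -> 162 left
November 1958 has 30 days -> back to October 31, 1958 -> 132 left
October 1958 has 31 days -> back to September 30, 1958 -> 101 left
September 1958 has 30 days -> back to August 31, 1958 -> 71 left
August 1958 has 31 days -> back to July 31, 1958 -> 40 left
July 1958 has 31 days -> back to June 30, 1958 -> 9 left
June 1958: 30 - 9 = 21 -> lands on June 21

Result: 1958-06-21


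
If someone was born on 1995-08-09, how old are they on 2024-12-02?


Birth: 1995-08-09
Reference: 2024-12-02
Year difference: 2024 - 1995 = 29

29 years old


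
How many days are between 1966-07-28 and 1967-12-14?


From 1966-07-28 to 1967-12-14
1966-07-28: days before July = 31 + 28 + 31 + 30 + 31 + 30 = 181 (1966 is not a leap year); day of year = 181 + 28 = 209
1967-12-14: days before December = 31 + 28 + 31 + 30 + 31 + 30 + 31 + 31 + 30 + 31 + 30 = 334 (1967 is not a leap year); day of year = 334 + 14 = 348
Rest of 1966: 365 - 209 = 156
Total = 156 + 348 = 504

504 days


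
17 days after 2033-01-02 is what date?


Start: 2033-01-02, add 17 days
January 2033 has 31 days; 2 + 17 = 19 stays within January

Result: 2033-01-19


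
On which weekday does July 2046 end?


July 2046 has 31 days
Anchor: Jan 1, 2046. With p = 2046 - 1 = 2045: (p + p//4 - p//100 + p//400) mod 7 = (2045 + 511 - 20 + 5) mod 7 = 2541 mod 7 = 0 -> Monday (Mon=0 ... Sun=6)
Days before July (Jan-Jun): 181; July 1 index = (0 + 181) mod 7 = 6 -> Sunday
Last day offset: 31 - 1 = 30 days
Weekday index = (6 + 30) mod 7 = 1

Tuesday, July 31


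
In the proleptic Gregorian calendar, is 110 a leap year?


Gregorian leap year rule: divisible by 4, but not by 100, unless also by 400.
110 is not divisible by 4 -> not a leap year

No


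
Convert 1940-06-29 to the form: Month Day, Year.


ISO 1940-06-29 parses as year=1940, month=06, day=29
Month 6 -> June

June 29, 1940


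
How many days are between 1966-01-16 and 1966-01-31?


From 1966-01-16 to 1966-01-31
1966-01-16: day of year = 16
1966-01-31: day of year = 31
Same year: 31 - 16 = 15

15 days


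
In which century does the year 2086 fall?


Century = (year - 1) // 100 + 1
= (2086 - 1) // 100 + 1
= 2085 // 100 + 1
= 20 + 1

21st century


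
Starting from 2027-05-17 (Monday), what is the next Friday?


Current: Monday
Target: Friday
Days ahead: 4

Next Friday: 2027-05-21


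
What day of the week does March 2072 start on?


Target: March 1, 2072
Anchor: Jan 1, 2072. With p = 2072 - 1 = 2071: (p + p//4 - p//100 + p//400) mod 7 = (2071 + 517 - 20 + 5) mod 7 = 2573 mod 7 = 4 -> Friday (Mon=0 ... Sun=6)
Days before March (Jan-Feb): 60 days
Weekday index = (4 + 60) mod 7 = 1

Tuesday


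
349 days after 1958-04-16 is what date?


Start: 1958-04-16, add 349 days
April 1958 has 30 days: 30 - 16 = 14 days to April 30 -> 335 left
May 1958 has 31 days -> 304 left
June 1958 has 30 days -> 274 left
July 1958 has 31 days -> 243 left
August 1958 has 31 days -> 212 left
September 1958 has 30 days -> 182 left
October 1958 has 31 days -> 151 left
November 1958 has 30 days -> 121 left
December 1958 has 31 days -> 90 left
January 1959 has 31 days -> 59 left
February 1959 has 28 days -> 31 left
March 1959: 31 <= 31 -> lands on March 31

Result: 1959-03-31


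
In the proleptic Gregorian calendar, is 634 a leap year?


Gregorian leap year rule: divisible by 4, but not by 100, unless also by 400.
634 is not divisible by 4 -> not a leap year

No


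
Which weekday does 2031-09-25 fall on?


Date: September 25, 2031
Anchor: Jan 1, 2031. With p = 2031 - 1 = 2030: (p + p//4 - p//100 + p//400) mod 7 = (2030 + 507 - 20 + 5) mod 7 = 2522 mod 7 = 2 -> Wednesday (Mon=0 ... Sun=6)
Days before September (Jan-Aug): 243; offset = 243 + 25 - 1 = 267
Weekday index = (2 + 267) mod 7 = 3

Day of the week: Thursday


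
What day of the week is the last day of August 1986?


August 1986 has 31 days
Anchor: Jan 1, 1986. With p = 1986 - 1 = 1985: (p + p//4 - p//100 + p//400) mod 7 = (1985 + 496 - 19 + 4) mod 7 = 2466 mod 7 = 2 -> Wednesday (Mon=0 ... Sun=6)
Days before August (Jan-Jul): 212; August 1 index = (2 + 212) mod 7 = 4 -> Friday
Last day offset: 31 - 1 = 30 days
Weekday index = (4 + 30) mod 7 = 6

Sunday, August 31


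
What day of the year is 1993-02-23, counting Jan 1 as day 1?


Date: February 23, 1993
Days in months 1 through 1: 31
Plus 23 days in February

Day of year: 54


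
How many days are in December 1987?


December 1987

31 days


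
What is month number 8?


Month 8 of 12

August


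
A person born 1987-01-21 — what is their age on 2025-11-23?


Birth: 1987-01-21
Reference: 2025-11-23
Year difference: 2025 - 1987 = 38

38 years old


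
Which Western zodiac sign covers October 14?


Date: October 14
Conventional tropical zodiac dates: Libra from September 23 onward; Scorpio starts October 23
October 14 falls within the Libra range

Libra


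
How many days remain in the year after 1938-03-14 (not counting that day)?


Day of year: 73 of 365
Remaining = 365 - 73

292 days


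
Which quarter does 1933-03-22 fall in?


Month: March (month 3)
Q1: Jan-Mar, Q2: Apr-Jun, Q3: Jul-Sep, Q4: Oct-Dec

Q1


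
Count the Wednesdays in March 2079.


March 2079 has 31 days
Anchor: Jan 1, 2079. With p = 2079 - 1 = 2078: (p + p//4 - p//100 + p//400) mod 7 = (2078 + 519 - 20 + 5) mod 7 = 2582 mod 7 = 6 -> Sunday (Mon=0 ... Sun=6)
Days before March (Jan-Feb): 59; March 1 index = (6 + 59) mod 7 = 2 -> Wednesday
First Wednesday is March 1
Wednesdays: 1, 8, 15, 22, 29

5 Wednesdays


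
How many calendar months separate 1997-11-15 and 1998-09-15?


From November 1997 to September 1998
1 year * 12 = 12 months, minus 2 months = 10

10 months


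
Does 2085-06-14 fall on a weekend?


Anchor: Jan 1, 2085. With p = 2085 - 1 = 2084: (p + p//4 - p//100 + p//400) mod 7 = (2084 + 521 - 20 + 5) mod 7 = 2590 mod 7 = 0 -> Monday (Mon=0 ... Sun=6)
Day of year: 165; offset = 164
Weekday index = (0 + 164) mod 7 = 3 -> Thursday
Weekend days: Saturday, Sunday

No


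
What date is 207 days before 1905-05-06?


Start: 1905-05-06, subtract 207 days
Back 6 days from May 6 reaches April 30, 1905 -> 201 left
April 1905 has 30 days -> back to March 31, 1905 -> 171 left
March 1905 has 31 days -> back to February 28, 1905 -> 140 left
February 1905 has 28 days -> back to January 31, 1905 -> 112 left
January 1905 has 31 days -> back to December 31, 1904 -> 81 left
December 1904 has 31 days -> back to November 30, 1904 -> 50 left
November 1904 has 30 days -> back to October 31, 1904 -> 20 left
October 1904: 31 - 20 = 11 -> lands on October 11

Result: 1904-10-11


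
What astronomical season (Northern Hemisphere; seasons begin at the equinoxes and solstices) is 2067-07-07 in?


Date: July 7
Astronomical Summer (approx.; exact equinox/solstice day varies by year): June 21 to September 21
July 7 falls within the Summer window

Summer


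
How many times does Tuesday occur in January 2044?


January 2044 has 31 days
Anchor: Jan 1, 2044. With p = 2044 - 1 = 2043: (p + p//4 - p//100 + p//400) mod 7 = (2043 + 510 - 20 + 5) mod 7 = 2538 mod 7 = 4 -> Friday (Mon=0 ... Sun=6)
January 1 is the anchor itself -> Friday
First Tuesday is January 5
Tuesdays: 5, 12, 19, 26

4 Tuesdays


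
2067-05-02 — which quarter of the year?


Month: May (month 5)
Q1: Jan-Mar, Q2: Apr-Jun, Q3: Jul-Sep, Q4: Oct-Dec

Q2


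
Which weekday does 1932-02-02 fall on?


Date: February 2, 1932
Anchor: Jan 1, 1932. With p = 1932 - 1 = 1931: (p + p//4 - p//100 + p//400) mod 7 = (1931 + 482 - 19 + 4) mod 7 = 2398 mod 7 = 4 -> Friday (Mon=0 ... Sun=6)
Days before February (Jan): 31; offset = 31 + 2 - 1 = 32
Weekday index = (4 + 32) mod 7 = 1

Day of the week: Tuesday


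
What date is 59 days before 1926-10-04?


Start: 1926-10-04, subtract 59 days
Back 4 days from October 4 reaches September 30, 1926 -> 55 left
September 1926 has 30 days -> back to August 31, 1926 -> 25 left
August 1926: 31 - 25 = 6 -> lands on August 6

Result: 1926-08-06


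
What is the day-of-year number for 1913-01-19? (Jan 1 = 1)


Date: January 19, 1913
No months before January
Plus 19 days in January

Day of year: 19


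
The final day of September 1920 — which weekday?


September 1920 has 30 days
Anchor: Jan 1, 1920. With p = 1920 - 1 = 1919: (p + p//4 - p//100 + p//400) mod 7 = (1919 + 479 - 19 + 4) mod 7 = 2383 mod 7 = 3 -> Thursday (Mon=0 ... Sun=6)
Days before September (Jan-Aug): 244; September 1 index = (3 + 244) mod 7 = 2 -> Wednesday
Last day offset: 30 - 1 = 29 days
Weekday index = (2 + 29) mod 7 = 3

Thursday, September 30


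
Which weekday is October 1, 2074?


Target: October 1, 2074
Anchor: Jan 1, 2074. With p = 2074 - 1 = 2073: (p + p//4 - p//100 + p//400) mod 7 = (2073 + 518 - 20 + 5) mod 7 = 2576 mod 7 = 0 -> Monday (Mon=0 ... Sun=6)
Days before October (Jan-Sep): 273 days
Weekday index = (0 + 273) mod 7 = 0

Monday


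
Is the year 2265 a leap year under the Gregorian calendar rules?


Gregorian leap year rule: divisible by 4, but not by 100, unless also by 400.
2265 is not divisible by 4 -> not a leap year

No


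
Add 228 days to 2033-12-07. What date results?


Start: 2033-12-07, add 228 days
December 2033 has 31 days: 31 - 7 = 24 days to December 31 -> 204 left
January 2034 has 31 days -> 173 left
February 2034 has 28 days -> 145 left
March 2034 has 31 days -> 114 left
April 2034 has 30 days -> 84 left
May 2034 has 31 days -> 53 left
June 2034 has 30 days -> 23 left
July 2034: 23 <= 31 -> lands on July 23

Result: 2034-07-23


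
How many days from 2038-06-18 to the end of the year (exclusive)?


Day of year: 169 of 365
Remaining = 365 - 169

196 days


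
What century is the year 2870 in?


Century = (year - 1) // 100 + 1
= (2870 - 1) // 100 + 1
= 2869 // 100 + 1
= 28 + 1

29th century


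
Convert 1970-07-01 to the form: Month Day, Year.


ISO 1970-07-01 parses as year=1970, month=07, day=01
Month 7 -> July

July 1, 1970


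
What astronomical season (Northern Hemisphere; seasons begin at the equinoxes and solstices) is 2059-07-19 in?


Date: July 19
Astronomical Summer (approx.; exact equinox/solstice day varies by year): June 21 to September 21
July 19 falls within the Summer window

Summer


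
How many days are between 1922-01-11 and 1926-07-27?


From 1922-01-11 to 1926-07-27
1922-01-11: day of year = 11
1926-07-27: days before July = 31 + 28 + 31 + 30 + 31 + 30 = 181 (1926 is not a leap year); day of year = 181 + 27 = 208
Rest of 1922: 365 - 11 = 354
Full years 1923 (365), 1924 (366), 1925 (365): 1096
Total = 354 + 1096 + 208 = 1658

1658 days


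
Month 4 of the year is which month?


Month 4 of 12

April


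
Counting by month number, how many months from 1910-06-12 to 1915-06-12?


From June 1910 to June 1915
5 years * 12 = 60 months = 60

60 months


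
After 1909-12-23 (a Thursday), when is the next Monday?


Current: Thursday
Target: Monday
Days ahead: 4

Next Monday: 1909-12-27


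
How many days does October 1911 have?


October 1911

31 days


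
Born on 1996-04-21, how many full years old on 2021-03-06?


Birth: 1996-04-21
Reference: 2021-03-06
Year difference: 2021 - 1996 = 25
Birthday not yet reached in 2021, subtract 1

24 years old


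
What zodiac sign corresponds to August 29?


Date: August 29
Conventional tropical zodiac dates: Virgo from August 23 onward; Libra starts September 23
August 29 falls within the Virgo range

Virgo


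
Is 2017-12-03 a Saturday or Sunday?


Anchor: Jan 1, 2017. With p = 2017 - 1 = 2016: (p + p//4 - p//100 + p//400) mod 7 = (2016 + 504 - 20 + 5) mod 7 = 2505 mod 7 = 6 -> Sunday (Mon=0 ... Sun=6)
Day of year: 337; offset = 336
Weekday index = (6 + 336) mod 7 = 6 -> Sunday
Weekend days: Saturday, Sunday

Yes


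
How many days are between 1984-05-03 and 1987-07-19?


From 1984-05-03 to 1987-07-19
1984-05-03: days before May = 31 + 29 + 31 + 30 = 121 (1984 is a leap year); day of year = 121 + 3 = 124
1987-07-19: days before July = 31 + 28 + 31 + 30 + 31 + 30 = 181 (1987 is not a leap year); day of year = 181 + 19 = 200
Rest of 1984: 366 - 124 = 242
Full years 1985 (365), 1986 (365): 730
Total = 242 + 730 + 200 = 1172

1172 days


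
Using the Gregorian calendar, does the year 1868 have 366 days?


Gregorian leap year rule: divisible by 4, but not by 100, unless also by 400.
1868 is divisible by 4 but not 100 -> leap year

Yes


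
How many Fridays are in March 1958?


March 1958 has 31 days
Anchor: Jan 1, 1958. With p = 1958 - 1 = 1957: (p + p//4 - p//100 + p//400) mod 7 = (1957 + 489 - 19 + 4) mod 7 = 2431 mod 7 = 2 -> Wednesday (Mon=0 ... Sun=6)
Days before March (Jan-Feb): 59; March 1 index = (2 + 59) mod 7 = 5 -> Saturday
First Friday is March 7
Fridays: 7, 14, 21, 28

4 Fridays


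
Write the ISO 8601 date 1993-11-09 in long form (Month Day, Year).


ISO 1993-11-09 parses as year=1993, month=11, day=09
Month 11 -> November

November 9, 1993


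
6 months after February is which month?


February is month 2
2 + 6 = 8

August


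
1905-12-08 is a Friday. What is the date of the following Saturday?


Current: Friday
Target: Saturday
Days ahead: 1

Next Saturday: 1905-12-09


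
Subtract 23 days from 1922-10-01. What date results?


Start: 1922-10-01, subtract 23 days
Back 1 day from October 1 reaches September 30, 1922 -> 22 left
September 1922: 30 - 22 = 8 -> lands on September 8

Result: 1922-09-08


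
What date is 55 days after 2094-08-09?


Start: 2094-08-09, add 55 days
August 2094 has 31 days: 31 - 9 = 22 days to August 31 -> 33 left
September 2094 has 30 days -> 3 left
October 2094: 3 <= 31 -> lands on October 3

Result: 2094-10-03


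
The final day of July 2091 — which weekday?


July 2091 has 31 days
Anchor: Jan 1, 2091. With p = 2091 - 1 = 2090: (p + p//4 - p//100 + p//400) mod 7 = (2090 + 522 - 20 + 5) mod 7 = 2597 mod 7 = 0 -> Monday (Mon=0 ... Sun=6)
Days before July (Jan-Jun): 181; July 1 index = (0 + 181) mod 7 = 6 -> Sunday
Last day offset: 31 - 1 = 30 days
Weekday index = (6 + 30) mod 7 = 1

Tuesday, July 31


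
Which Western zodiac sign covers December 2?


Date: December 2
Conventional tropical zodiac dates: Sagittarius from November 22 onward; Capricorn starts December 22
December 2 falls within the Sagittarius range

Sagittarius


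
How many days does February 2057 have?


February 2057 (leap year: no)

28 days


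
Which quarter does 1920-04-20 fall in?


Month: April (month 4)
Q1: Jan-Mar, Q2: Apr-Jun, Q3: Jul-Sep, Q4: Oct-Dec

Q2


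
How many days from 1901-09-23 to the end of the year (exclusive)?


Day of year: 266 of 365
Remaining = 365 - 266

99 days


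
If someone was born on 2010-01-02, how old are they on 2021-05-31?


Birth: 2010-01-02
Reference: 2021-05-31
Year difference: 2021 - 2010 = 11

11 years old


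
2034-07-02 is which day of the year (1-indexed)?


Date: July 2, 2034
Days in months 1 through 6: 181
Plus 2 days in July

Day of year: 183


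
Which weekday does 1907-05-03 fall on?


Date: May 3, 1907
Anchor: Jan 1, 1907. With p = 1907 - 1 = 1906: (p + p//4 - p//100 + p//400) mod 7 = (1906 + 476 - 19 + 4) mod 7 = 2367 mod 7 = 1 -> Tuesday (Mon=0 ... Sun=6)
Days before May (Jan-Apr): 120; offset = 120 + 3 - 1 = 122
Weekday index = (1 + 122) mod 7 = 4

Day of the week: Friday


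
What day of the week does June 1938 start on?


Target: June 1, 1938
Anchor: Jan 1, 1938. With p = 1938 - 1 = 1937: (p + p//4 - p//100 + p//400) mod 7 = (1937 + 484 - 19 + 4) mod 7 = 2406 mod 7 = 5 -> Saturday (Mon=0 ... Sun=6)
Days before June (Jan-May): 151 days
Weekday index = (5 + 151) mod 7 = 2

Wednesday


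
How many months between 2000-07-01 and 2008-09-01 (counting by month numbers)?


From July 2000 to September 2008
8 years * 12 = 96 months, plus 2 months = 98

98 months


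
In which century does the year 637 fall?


Century = (year - 1) // 100 + 1
= (637 - 1) // 100 + 1
= 636 // 100 + 1
= 6 + 1

7th century


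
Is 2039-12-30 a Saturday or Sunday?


Anchor: Jan 1, 2039. With p = 2039 - 1 = 2038: (p + p//4 - p//100 + p//400) mod 7 = (2038 + 509 - 20 + 5) mod 7 = 2532 mod 7 = 5 -> Saturday (Mon=0 ... Sun=6)
Day of year: 364; offset = 363
Weekday index = (5 + 363) mod 7 = 4 -> Friday
Weekend days: Saturday, Sunday

No


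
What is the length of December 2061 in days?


December 2061

31 days


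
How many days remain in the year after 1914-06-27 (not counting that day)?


Day of year: 178 of 365
Remaining = 365 - 178

187 days


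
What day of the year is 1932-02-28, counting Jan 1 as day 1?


Date: February 28, 1932
Days in months 1 through 1: 31
Plus 28 days in February

Day of year: 59


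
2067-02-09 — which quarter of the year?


Month: February (month 2)
Q1: Jan-Mar, Q2: Apr-Jun, Q3: Jul-Sep, Q4: Oct-Dec

Q1


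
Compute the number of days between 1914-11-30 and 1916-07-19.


From 1914-11-30 to 1916-07-19
1914-11-30: days before November = 31 + 28 + 31 + 30 + 31 + 30 + 31 + 31 + 30 + 31 = 304 (1914 is not a leap year); day of year = 304 + 30 = 334
1916-07-19: days before July = 31 + 29 + 31 + 30 + 31 + 30 = 182 (1916 is a leap year); day of year = 182 + 19 = 201
Rest of 1914: 365 - 334 = 31
Full years 1915 (365): 365
Total = 31 + 365 + 201 = 597

597 days
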